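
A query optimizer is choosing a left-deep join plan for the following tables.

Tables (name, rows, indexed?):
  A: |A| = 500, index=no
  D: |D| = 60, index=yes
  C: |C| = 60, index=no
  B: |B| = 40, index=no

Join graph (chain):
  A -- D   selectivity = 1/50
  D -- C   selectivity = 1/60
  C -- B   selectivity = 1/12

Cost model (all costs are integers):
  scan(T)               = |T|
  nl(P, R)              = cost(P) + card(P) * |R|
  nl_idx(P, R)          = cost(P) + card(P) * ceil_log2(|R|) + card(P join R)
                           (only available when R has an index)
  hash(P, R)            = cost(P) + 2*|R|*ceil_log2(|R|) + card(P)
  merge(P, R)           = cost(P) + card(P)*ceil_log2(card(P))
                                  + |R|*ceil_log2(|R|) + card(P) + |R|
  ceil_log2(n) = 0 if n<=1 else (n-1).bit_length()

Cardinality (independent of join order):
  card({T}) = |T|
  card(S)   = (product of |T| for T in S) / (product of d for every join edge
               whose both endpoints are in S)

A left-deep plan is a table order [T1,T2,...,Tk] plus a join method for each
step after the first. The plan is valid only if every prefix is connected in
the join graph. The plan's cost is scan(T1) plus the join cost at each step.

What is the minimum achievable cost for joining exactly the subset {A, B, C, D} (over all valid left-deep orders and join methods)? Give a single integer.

Selinger DP over subsets of {A,B,C,D}:
  {A}: scan cost=500, card=500
  {D}: scan cost=60, card=60
  {C}: scan cost=60, card=60
  {B}: scan cost=40, card=40
  {AD}: card=600; try (D,hash)→1720, (D,nl_idx)→4100, (A,merge)→5480, (D,merge)→5920, (A,hash)→9120, (A,nl)→30060 …(+1); best=1720 via (D,hash)
  {CD}: card=60; try (D,nl_idx)→480, (D,hash)→840, (C,hash)→840, (D,merge)→900, (C,merge)→900, (D,nl)→3660 …(+1); best=480 via (D,nl_idx)
  {BC}: card=200; try (B,hash)→600, (C,merge)→740, (B,merge)→760, (C,hash)→800, (C,nl)→2440, (B,nl)→2460; best=600 via (B,hash)
  {ACD}: card=600; try (C,hash)→3040, (A,merge)→5900, (C,merge)→8740, (A,hash)→9540, (A,nl)→30480, (C,nl)→37720; best=3040 via (C,hash)
  {BCD}: card=200; try (B,hash)→1020, (B,merge)→1180, (D,hash)→1520, (D,nl_idx)→2000, (D,merge)→2820, (B,nl)→2880 …(+1); best=1020 via (B,hash)
  {ABCD}: card=2000; try (B,hash)→4120, (A,merge)→7820, (B,merge)→9920, (A,hash)→10220, (B,nl)→27040, (A,nl)→101020; best=4120 via (B,hash)

4120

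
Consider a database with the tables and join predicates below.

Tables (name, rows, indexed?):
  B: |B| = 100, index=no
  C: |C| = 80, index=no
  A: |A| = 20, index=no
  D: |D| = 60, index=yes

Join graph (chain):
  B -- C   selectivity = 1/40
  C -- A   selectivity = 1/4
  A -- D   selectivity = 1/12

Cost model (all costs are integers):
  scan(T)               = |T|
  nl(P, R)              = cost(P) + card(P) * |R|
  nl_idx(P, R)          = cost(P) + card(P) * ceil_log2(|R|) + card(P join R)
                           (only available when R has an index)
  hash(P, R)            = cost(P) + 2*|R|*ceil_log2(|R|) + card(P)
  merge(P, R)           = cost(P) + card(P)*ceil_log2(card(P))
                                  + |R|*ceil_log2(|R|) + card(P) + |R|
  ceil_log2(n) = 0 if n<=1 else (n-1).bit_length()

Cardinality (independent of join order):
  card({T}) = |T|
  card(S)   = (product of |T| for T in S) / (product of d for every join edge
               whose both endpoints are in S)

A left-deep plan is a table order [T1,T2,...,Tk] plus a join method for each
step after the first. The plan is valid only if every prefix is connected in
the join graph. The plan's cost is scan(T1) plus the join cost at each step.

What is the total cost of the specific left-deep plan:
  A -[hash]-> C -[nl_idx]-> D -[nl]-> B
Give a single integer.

step 1: scan A: cost=20, card=20
step 2: join C via hash
    card(P join C) = 20*80/(4) = 400
    cost = 20 + 2*80*7 + 20 = 1160
step 3: join D via nl_idx
    card(P join D) = 400*60/(12) = 2000
    cost = 1160 + 400*6 + 2000 = 5560
step 4: join B via nl
    card(P join B) = 2000*100/(40) = 5000
    cost = 5560 + 2000*100 = 205560

205560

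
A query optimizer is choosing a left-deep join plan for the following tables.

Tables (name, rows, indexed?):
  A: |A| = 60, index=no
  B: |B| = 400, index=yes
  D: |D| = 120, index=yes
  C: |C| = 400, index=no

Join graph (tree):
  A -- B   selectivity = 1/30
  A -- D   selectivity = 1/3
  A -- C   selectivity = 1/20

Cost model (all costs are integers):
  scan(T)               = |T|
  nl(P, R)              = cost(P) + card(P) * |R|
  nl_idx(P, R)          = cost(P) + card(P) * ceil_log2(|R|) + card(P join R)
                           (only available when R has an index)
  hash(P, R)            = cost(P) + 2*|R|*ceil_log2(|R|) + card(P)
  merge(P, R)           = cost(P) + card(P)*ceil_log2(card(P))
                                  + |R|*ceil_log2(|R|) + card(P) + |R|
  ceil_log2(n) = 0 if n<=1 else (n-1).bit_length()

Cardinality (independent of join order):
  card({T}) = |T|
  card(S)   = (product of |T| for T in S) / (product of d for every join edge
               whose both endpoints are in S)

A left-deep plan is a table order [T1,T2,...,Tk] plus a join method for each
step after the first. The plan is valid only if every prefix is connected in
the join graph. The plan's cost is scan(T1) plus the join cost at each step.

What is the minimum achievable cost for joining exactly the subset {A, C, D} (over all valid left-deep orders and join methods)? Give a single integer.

Selinger DP over subsets of {A,C,D}:
  {A}: scan cost=60, card=60
  {D}: scan cost=120, card=120
  {C}: scan cost=400, card=400
  {AD}: card=2400; try (A,hash)→960, (D,merge)→1440, (A,merge)→1500, (D,hash)→1800, (D,nl_idx)→2880, (D,nl)→7260 …(+1); best=960 via (A,hash)
  {AC}: card=1200; try (A,hash)→1520, (C,merge)→4480, (A,merge)→4820, (C,hash)→7320, (C,nl)→24060, (A,nl)→24400; best=1520 via (A,hash)
  {ACD}: card=48000; try (D,hash)→4400, (C,hash)→10560, (D,merge)→16880, (C,merge)→36160, (D,nl_idx)→57920, (D,nl)→145520 …(+1); best=4400 via (D,hash)

4400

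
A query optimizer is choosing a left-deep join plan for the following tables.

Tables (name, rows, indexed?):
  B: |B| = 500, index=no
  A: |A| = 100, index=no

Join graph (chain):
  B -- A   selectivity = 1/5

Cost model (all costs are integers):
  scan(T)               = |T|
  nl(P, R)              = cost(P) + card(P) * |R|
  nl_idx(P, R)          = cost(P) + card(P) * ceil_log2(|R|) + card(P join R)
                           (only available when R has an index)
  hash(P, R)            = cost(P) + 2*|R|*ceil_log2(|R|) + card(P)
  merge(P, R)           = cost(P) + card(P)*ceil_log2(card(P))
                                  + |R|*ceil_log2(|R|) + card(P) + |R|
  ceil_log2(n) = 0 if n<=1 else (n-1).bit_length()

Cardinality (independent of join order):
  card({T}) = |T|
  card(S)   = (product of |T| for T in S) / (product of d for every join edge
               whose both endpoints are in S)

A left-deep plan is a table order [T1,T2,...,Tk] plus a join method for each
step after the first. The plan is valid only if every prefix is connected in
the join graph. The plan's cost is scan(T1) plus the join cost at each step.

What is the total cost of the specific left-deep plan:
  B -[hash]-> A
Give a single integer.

step 1: scan B: cost=500, card=500
step 2: join A via hash
    card(P join A) = 500*100/(5) = 10000
    cost = 500 + 2*100*7 + 500 = 2400

2400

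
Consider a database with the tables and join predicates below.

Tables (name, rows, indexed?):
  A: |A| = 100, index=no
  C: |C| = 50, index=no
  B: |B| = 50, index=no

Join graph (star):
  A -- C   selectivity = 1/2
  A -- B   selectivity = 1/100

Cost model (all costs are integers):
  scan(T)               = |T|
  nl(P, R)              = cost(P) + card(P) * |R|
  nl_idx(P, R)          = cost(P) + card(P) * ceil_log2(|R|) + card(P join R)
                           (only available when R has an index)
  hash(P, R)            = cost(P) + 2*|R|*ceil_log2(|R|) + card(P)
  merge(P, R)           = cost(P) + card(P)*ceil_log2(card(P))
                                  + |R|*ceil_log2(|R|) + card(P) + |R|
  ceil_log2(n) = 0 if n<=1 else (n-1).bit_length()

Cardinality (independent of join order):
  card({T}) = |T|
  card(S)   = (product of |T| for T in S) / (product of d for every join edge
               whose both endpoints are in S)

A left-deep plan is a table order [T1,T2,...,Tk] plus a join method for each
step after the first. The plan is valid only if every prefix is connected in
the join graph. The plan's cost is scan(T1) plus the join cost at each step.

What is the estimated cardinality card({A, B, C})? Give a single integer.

Tables in S: A(100), B(50), C(50)
Edges inside S: A-C(d=2), A-B(d=100)
numerator = 100 * 50 * 50 = 250000
denominator = 2 * 100 = 200
card(S) = 250000 / 200 = 1250

1250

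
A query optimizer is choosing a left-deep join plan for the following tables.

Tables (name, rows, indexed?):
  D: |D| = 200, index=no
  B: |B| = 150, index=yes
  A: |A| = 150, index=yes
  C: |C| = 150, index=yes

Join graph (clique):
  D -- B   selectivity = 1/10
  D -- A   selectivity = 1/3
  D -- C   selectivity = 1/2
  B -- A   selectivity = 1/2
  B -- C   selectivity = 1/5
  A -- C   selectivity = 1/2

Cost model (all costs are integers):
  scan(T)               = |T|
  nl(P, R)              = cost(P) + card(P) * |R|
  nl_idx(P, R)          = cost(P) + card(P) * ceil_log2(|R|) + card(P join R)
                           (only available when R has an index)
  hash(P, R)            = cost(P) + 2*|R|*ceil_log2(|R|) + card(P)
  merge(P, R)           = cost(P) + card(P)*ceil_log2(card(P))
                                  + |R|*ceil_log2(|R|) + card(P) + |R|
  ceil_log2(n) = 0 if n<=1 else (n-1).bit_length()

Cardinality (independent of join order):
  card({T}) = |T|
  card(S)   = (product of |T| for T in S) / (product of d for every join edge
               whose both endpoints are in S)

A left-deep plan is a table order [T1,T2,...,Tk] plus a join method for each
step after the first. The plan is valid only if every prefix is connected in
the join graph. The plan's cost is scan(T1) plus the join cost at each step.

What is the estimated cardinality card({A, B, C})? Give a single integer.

Tables in S: A(150), B(150), C(150)
Edges inside S: B-A(d=2), B-C(d=5), A-C(d=2)
numerator = 150 * 150 * 150 = 3375000
denominator = 2 * 5 * 2 = 20
card(S) = 3375000 / 20 = 168750

168750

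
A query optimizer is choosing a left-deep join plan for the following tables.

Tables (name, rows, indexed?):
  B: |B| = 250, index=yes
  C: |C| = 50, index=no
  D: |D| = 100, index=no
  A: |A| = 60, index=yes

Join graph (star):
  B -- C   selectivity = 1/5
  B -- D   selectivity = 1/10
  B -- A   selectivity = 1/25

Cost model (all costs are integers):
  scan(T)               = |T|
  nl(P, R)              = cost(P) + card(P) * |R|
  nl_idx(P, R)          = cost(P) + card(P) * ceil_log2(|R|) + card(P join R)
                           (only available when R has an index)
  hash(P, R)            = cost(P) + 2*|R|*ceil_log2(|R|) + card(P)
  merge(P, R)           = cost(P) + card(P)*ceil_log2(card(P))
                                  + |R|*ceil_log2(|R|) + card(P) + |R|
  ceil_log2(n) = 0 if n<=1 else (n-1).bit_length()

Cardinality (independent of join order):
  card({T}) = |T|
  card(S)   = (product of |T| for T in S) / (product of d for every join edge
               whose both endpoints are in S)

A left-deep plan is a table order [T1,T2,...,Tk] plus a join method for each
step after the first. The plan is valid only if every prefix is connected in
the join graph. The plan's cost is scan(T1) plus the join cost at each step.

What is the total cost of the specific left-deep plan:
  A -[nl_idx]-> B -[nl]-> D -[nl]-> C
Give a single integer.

step 1: scan A: cost=60, card=60
step 2: join B via nl_idx
    card(P join B) = 60*250/(25) = 600
    cost = 60 + 60*8 + 600 = 1140
step 3: join D via nl
    card(P join D) = 600*100/(10) = 6000
    cost = 1140 + 600*100 = 61140
step 4: join C via nl
    card(P join C) = 6000*50/(5) = 60000
    cost = 61140 + 6000*50 = 361140

361140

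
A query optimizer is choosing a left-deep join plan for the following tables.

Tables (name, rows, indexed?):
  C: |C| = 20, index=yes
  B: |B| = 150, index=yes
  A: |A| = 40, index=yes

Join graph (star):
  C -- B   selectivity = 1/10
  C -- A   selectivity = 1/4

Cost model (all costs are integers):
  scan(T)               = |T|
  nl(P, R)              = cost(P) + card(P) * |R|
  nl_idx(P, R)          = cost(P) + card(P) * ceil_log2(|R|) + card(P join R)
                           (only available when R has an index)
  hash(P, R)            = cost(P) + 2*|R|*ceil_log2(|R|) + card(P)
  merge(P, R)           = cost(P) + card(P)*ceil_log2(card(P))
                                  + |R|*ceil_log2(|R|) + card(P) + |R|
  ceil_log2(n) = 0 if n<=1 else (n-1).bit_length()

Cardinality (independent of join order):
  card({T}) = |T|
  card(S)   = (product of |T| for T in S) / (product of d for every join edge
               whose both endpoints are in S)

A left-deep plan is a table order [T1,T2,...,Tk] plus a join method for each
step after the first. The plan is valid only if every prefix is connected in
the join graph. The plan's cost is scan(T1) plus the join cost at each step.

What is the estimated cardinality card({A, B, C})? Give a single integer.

Tables in S: A(40), B(150), C(20)
Edges inside S: C-B(d=10), C-A(d=4)
numerator = 40 * 150 * 20 = 120000
denominator = 10 * 4 = 40
card(S) = 120000 / 40 = 3000

3000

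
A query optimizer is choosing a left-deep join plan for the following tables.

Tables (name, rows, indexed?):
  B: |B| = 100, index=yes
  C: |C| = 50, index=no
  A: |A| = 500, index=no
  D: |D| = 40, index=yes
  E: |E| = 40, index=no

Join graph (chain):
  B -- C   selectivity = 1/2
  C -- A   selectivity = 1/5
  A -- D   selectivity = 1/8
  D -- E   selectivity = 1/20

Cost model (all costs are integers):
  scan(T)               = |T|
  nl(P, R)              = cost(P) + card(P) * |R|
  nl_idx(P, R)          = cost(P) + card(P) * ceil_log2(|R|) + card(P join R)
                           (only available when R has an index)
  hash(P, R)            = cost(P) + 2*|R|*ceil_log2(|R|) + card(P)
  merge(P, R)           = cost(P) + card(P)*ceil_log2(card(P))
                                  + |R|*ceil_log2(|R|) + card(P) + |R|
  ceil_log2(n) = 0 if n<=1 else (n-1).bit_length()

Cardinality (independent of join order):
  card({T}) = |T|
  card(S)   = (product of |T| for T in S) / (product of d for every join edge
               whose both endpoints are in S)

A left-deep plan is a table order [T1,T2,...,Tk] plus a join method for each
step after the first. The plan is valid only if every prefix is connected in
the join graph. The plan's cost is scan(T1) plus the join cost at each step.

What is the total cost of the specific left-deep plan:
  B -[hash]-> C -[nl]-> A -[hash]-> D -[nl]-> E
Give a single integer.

51501280

step 1: scan B: cost=100, card=100
step 2: join C via hash
    card(P join C) = 100*50/(2) = 2500
    cost = 100 + 2*50*6 + 100 = 800
step 3: join A via nl
    card(P join A) = 2500*500/(5) = 250000
    cost = 800 + 2500*500 = 1250800
step 4: join D via hash
    card(P join D) = 250000*40/(8) = 1250000
    cost = 1250800 + 2*40*6 + 250000 = 1501280
step 5: join E via nl
    card(P join E) = 1250000*40/(20) = 2500000
    cost = 1501280 + 1250000*40 = 51501280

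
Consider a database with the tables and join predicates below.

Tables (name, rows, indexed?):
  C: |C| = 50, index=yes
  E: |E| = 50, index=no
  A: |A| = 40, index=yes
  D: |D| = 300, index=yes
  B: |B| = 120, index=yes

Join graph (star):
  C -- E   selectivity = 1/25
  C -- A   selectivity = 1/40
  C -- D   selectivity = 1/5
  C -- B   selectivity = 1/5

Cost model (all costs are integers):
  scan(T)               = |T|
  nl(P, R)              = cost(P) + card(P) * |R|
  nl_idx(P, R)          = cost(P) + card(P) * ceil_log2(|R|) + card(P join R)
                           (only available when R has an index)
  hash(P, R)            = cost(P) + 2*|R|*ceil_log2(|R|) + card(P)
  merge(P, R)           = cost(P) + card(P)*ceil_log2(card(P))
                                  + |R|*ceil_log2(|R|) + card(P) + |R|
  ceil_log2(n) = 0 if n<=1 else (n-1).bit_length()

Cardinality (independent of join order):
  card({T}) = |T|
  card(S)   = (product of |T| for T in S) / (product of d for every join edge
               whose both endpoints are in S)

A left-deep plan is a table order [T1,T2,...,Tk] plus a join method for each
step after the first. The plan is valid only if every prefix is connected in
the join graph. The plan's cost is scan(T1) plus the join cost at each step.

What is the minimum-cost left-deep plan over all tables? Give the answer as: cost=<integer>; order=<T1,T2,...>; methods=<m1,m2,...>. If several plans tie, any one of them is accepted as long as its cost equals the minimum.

cost=10540; order=A,C,E,B,D; methods=nl_idx,hash,merge,hash

Selinger DP (subsets sized 1..n):
  {C}: scan cost=50, card=50
  {E}: scan cost=50, card=50
  {A}: scan cost=40, card=40
  {D}: scan cost=300, card=300
  {B}: scan cost=120, card=120
  {CE}: card=100; try (C,nl_idx)→450, (E,hash)→700, (C,hash)→700, (E,merge)→750, (C,merge)→750, (E,nl)→2550 …(+1); best=450 via (C,nl_idx)
  {AC}: card=50; try (C,nl_idx)→330, (A,nl_idx)→400, (A,hash)→580, (C,merge)→670, (C,hash)→680, (A,merge)→680 …(+2); best=330 via (C,nl_idx)
  {CD}: card=3000; try (C,hash)→1200, (D,merge)→3400, (D,nl_idx)→3500, (C,merge)→3650, (C,nl_idx)→5100, (D,hash)→5500 …(+2); best=1200 via (C,hash)
  {BC}: card=1200; try (C,hash)→840, (B,merge)→1360, (C,merge)→1430, (B,nl_idx)→1600, (B,hash)→1780, (C,nl_idx)→2040 …(+2); best=840 via (C,hash)
  {ACE}: card=100; try (E,hash)→980, (E,merge)→1030, (A,hash)→1030, (A,nl_idx)→1150, (A,merge)→1530, (E,nl)→2830 …(+1); best=980 via (E,hash)
  {CDE}: card=6000; try (D,merge)→4250, (E,hash)→4800, (D,hash)→5950, (D,nl_idx)→7350, (D,nl)→30450, (E,merge)→40550 …(+1); best=4250 via (D,merge)
  {BCE}: card=2400; try (B,merge)→2210, (B,hash)→2230, (E,hash)→2640, (B,nl_idx)→3550, (B,nl)→12450, (E,merge)→15590 …(+1); best=2210 via (B,merge)
  {ACD}: card=3000; try (D,merge)→3680, (D,nl_idx)→3780, (A,hash)→4680, (D,hash)→5780, (D,nl)→15330, (A,nl_idx)→22200 …(+2); best=3680 via (D,merge)
  {ABC}: card=1200; try (B,merge)→1640, (B,nl_idx)→1880, (B,hash)→2060, (A,hash)→2520, (B,nl)→6330, (A,nl_idx)→9240 …(+2); best=1640 via (B,merge)
  {BCD}: card=72000; try (B,hash)→5880, (D,hash)→7440, (D,merge)→18240, (B,merge)→41160, (D,nl_idx)→83640, (B,nl_idx)→94200 …(+2); best=5880 via (B,hash)
  {ACDE}: card=6000; try (D,merge)→4780, (D,hash)→6480, (E,hash)→7280, (D,nl_idx)→7880, (A,hash)→10730, (D,nl)→30980 …(+5); best=4780 via (D,merge)
  {ABCE}: card=2400; try (B,merge)→2740, (B,hash)→2760, (E,hash)→3440, (B,nl_idx)→4080, (A,hash)→5090, (B,nl)→12980 …(+5); best=2740 via (B,merge)
  {BCDE}: card=144000; try (D,hash)→10010, (B,hash)→11930, (D,merge)→36410, (E,hash)→78480, (B,merge)→89210, (D,nl_idx)→167810 …(+5); best=10010 via (D,hash)
  {ABCD}: card=72000; try (D,hash)→8240, (B,hash)→8360, (D,merge)→19040, (B,merge)→43640, (A,hash)→78360, (D,nl_idx)→84440 …(+6); best=8240 via (D,hash)
  {ABCDE}: card=144000; try (D,hash)→10540, (B,hash)→12460, (D,merge)→36940, (E,hash)→80840, (B,merge)→89740, (A,hash)→154490 …(+9); best=10540 via (D,hash)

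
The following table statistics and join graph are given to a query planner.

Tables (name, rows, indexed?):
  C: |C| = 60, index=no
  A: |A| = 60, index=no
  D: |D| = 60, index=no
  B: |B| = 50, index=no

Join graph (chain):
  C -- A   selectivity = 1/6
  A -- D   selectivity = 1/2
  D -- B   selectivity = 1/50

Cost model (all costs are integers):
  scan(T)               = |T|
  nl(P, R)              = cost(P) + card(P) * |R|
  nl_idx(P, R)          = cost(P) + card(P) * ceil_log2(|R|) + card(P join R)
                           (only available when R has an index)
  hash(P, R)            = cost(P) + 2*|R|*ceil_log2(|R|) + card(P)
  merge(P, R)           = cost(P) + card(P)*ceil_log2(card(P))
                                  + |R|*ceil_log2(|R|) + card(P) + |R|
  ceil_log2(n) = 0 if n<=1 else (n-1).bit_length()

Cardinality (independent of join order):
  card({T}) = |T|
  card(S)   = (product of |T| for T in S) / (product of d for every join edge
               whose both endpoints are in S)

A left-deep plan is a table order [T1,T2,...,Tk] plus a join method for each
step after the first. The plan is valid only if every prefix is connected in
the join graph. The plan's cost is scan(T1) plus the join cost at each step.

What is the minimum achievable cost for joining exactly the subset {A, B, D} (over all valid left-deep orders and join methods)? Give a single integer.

Selinger DP over subsets of {A,B,D}:
  {A}: scan cost=60, card=60
  {D}: scan cost=60, card=60
  {B}: scan cost=50, card=50
  {AD}: card=1800; try (D,hash)→840, (A,hash)→840, (D,merge)→900, (A,merge)→900, (D,nl)→3660, (A,nl)→3660; best=840 via (D,hash)
  {BD}: card=60; try (B,hash)→720, (D,hash)→820, (D,merge)→820, (B,merge)→830, (D,nl)→3050, (B,nl)→3060; best=720 via (B,hash)
  {ABD}: card=1800; try (A,hash)→1500, (A,merge)→1560, (B,hash)→3240, (A,nl)→4320, (B,merge)→22790, (B,nl)→90840; best=1500 via (A,hash)

1500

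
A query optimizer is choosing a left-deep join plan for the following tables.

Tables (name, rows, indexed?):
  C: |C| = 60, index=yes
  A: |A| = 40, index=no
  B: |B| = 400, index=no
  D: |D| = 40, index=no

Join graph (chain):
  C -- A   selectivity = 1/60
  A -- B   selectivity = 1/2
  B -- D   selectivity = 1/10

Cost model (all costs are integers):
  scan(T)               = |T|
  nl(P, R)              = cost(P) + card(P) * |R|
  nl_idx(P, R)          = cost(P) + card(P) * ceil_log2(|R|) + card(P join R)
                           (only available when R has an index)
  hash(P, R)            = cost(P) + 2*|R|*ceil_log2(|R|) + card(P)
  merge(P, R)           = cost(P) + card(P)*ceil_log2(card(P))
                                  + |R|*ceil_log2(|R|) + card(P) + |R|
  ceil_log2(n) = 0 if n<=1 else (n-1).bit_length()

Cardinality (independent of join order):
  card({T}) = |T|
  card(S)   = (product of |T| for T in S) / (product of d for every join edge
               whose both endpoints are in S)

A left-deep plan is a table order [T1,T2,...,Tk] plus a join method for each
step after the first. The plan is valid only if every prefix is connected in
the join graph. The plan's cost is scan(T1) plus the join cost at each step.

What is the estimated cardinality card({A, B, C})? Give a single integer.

Tables in S: A(40), B(400), C(60)
Edges inside S: C-A(d=60), A-B(d=2)
numerator = 40 * 400 * 60 = 960000
denominator = 60 * 2 = 120
card(S) = 960000 / 120 = 8000

8000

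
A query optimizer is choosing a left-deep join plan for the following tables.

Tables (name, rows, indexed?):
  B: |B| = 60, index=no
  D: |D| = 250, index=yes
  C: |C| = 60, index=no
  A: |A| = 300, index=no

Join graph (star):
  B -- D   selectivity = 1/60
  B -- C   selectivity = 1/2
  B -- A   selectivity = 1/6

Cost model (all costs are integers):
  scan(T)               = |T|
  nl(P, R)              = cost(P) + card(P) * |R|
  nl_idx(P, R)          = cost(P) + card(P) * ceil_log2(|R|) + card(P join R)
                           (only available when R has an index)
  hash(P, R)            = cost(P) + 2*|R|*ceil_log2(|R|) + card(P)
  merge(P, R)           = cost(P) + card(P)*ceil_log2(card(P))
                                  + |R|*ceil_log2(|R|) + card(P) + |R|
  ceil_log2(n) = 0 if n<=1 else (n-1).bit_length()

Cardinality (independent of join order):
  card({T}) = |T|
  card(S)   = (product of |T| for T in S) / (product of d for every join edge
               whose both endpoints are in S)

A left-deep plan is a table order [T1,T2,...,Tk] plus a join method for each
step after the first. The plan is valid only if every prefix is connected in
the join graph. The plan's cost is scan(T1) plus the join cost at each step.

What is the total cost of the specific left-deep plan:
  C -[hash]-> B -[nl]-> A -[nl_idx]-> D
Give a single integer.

1635840

step 1: scan C: cost=60, card=60
step 2: join B via hash
    card(P join B) = 60*60/(2) = 1800
    cost = 60 + 2*60*6 + 60 = 840
step 3: join A via nl
    card(P join A) = 1800*300/(6) = 90000
    cost = 840 + 1800*300 = 540840
step 4: join D via nl_idx
    card(P join D) = 90000*250/(60) = 375000
    cost = 540840 + 90000*8 + 375000 = 1635840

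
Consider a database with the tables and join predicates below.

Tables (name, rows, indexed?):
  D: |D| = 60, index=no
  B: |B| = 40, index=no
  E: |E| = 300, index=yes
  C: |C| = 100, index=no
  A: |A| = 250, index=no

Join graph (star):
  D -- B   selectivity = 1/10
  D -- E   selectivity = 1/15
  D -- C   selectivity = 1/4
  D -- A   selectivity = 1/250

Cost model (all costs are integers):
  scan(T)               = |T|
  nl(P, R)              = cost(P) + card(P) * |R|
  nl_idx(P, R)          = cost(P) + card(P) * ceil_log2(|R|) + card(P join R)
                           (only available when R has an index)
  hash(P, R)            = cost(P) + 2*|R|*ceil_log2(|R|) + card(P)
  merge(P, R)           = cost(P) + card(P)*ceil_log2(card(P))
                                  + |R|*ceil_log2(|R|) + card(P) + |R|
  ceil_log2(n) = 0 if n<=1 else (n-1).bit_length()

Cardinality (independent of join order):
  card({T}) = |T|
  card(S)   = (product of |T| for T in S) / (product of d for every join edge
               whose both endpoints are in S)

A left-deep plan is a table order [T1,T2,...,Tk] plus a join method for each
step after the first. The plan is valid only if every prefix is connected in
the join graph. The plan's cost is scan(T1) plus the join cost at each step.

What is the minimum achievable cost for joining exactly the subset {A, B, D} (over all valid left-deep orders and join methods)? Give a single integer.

1760

Selinger DP over subsets of {A,B,D}:
  {D}: scan cost=60, card=60
  {B}: scan cost=40, card=40
  {A}: scan cost=250, card=250
  {BD}: card=240; try (B,hash)→600, (D,merge)→740, (B,merge)→760, (D,hash)→800, (D,nl)→2440, (B,nl)→2460; best=600 via (B,hash)
  {AD}: card=60; try (D,hash)→1220, (A,merge)→2730, (D,merge)→2920, (A,hash)→4120, (A,nl)→15060, (D,nl)→15250; best=1220 via (D,hash)
  {ABD}: card=240; try (B,hash)→1760, (B,merge)→1920, (B,nl)→3620, (A,hash)→4840, (A,merge)→5010, (A,nl)→60600; best=1760 via (B,hash)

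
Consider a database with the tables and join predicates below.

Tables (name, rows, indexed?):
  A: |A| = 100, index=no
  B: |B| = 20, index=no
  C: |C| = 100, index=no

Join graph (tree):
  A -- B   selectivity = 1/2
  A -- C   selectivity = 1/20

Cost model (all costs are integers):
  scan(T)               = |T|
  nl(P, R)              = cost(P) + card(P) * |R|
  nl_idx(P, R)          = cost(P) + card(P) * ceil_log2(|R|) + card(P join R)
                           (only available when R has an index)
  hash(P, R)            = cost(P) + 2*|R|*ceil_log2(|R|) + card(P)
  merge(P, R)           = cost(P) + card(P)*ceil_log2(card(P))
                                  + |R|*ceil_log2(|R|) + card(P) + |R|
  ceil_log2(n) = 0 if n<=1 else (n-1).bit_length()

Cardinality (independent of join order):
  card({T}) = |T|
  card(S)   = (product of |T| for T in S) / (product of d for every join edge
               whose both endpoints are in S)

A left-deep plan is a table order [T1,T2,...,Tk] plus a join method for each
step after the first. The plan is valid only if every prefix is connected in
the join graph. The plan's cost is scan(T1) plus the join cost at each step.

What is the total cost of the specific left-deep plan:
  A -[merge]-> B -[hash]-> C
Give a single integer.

step 1: scan A: cost=100, card=100
step 2: join B via merge
    card(P join B) = 100*20/(2) = 1000
    cost = 100 + 100*7 + 20*5 + 100 + 20 = 1020
step 3: join C via hash
    card(P join C) = 1000*100/(20) = 5000
    cost = 1020 + 2*100*7 + 1000 = 3420

3420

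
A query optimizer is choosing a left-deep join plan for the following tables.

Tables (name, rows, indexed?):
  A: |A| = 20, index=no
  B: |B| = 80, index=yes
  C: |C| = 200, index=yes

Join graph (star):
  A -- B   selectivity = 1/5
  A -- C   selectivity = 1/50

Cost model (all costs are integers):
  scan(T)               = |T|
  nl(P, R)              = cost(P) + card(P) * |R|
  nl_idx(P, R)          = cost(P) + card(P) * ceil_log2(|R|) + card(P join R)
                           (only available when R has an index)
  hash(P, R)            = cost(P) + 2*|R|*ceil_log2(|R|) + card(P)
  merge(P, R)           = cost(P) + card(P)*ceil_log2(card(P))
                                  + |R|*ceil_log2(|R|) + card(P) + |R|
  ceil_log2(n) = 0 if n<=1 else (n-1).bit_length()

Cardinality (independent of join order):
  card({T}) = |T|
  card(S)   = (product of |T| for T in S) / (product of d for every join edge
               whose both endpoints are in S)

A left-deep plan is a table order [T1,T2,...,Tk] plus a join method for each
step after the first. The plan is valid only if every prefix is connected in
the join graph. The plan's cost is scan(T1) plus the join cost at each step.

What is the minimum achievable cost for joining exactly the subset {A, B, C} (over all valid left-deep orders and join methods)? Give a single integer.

Selinger DP over subsets of {A,B,C}:
  {A}: scan cost=20, card=20
  {B}: scan cost=80, card=80
  {C}: scan cost=200, card=200
  {AB}: card=320; try (A,hash)→360, (B,nl_idx)→480, (B,merge)→780, (A,merge)→840, (B,hash)→1160, (B,nl)→1620 …(+1); best=360 via (A,hash)
  {AC}: card=80; try (C,nl_idx)→260, (A,hash)→600, (C,merge)→1940, (A,merge)→2120, (C,hash)→3240, (C,nl)→4020 …(+1); best=260 via (C,nl_idx)
  {ABC}: card=1280; try (B,hash)→1460, (B,merge)→1540, (B,nl_idx)→2100, (C,hash)→3880, (C,nl_idx)→4200, (C,merge)→5360 …(+2); best=1460 via (B,hash)

1460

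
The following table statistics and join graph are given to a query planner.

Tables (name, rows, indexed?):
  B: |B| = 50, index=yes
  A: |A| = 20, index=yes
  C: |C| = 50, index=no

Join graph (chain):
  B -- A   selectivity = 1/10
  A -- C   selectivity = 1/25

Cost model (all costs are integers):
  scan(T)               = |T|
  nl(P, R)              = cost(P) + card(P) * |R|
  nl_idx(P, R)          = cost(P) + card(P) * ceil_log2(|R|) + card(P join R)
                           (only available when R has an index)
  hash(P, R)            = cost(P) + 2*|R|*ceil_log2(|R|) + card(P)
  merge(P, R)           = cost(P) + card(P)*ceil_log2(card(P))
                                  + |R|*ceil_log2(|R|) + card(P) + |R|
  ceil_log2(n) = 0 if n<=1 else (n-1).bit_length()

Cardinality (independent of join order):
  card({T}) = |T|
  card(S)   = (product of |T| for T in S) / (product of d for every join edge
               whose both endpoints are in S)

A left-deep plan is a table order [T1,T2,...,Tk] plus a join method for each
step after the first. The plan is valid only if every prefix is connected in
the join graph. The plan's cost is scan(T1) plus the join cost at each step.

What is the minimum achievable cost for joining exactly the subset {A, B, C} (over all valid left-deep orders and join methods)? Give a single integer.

740

Selinger DP over subsets of {A,B,C}:
  {B}: scan cost=50, card=50
  {A}: scan cost=20, card=20
  {C}: scan cost=50, card=50
  {AB}: card=100; try (B,nl_idx)→240, (A,hash)→300, (A,nl_idx)→400, (B,merge)→490, (A,merge)→520, (B,hash)→640 …(+2); best=240 via (B,nl_idx)
  {AC}: card=40; try (A,hash)→300, (A,nl_idx)→340, (C,merge)→490, (A,merge)→520, (C,hash)→640, (C,nl)→1020 …(+1); best=300 via (A,hash)
  {ABC}: card=200; try (B,nl_idx)→740, (B,merge)→930, (C,hash)→940, (B,hash)→940, (C,merge)→1390, (B,nl)→2300 …(+1); best=740 via (B,nl_idx)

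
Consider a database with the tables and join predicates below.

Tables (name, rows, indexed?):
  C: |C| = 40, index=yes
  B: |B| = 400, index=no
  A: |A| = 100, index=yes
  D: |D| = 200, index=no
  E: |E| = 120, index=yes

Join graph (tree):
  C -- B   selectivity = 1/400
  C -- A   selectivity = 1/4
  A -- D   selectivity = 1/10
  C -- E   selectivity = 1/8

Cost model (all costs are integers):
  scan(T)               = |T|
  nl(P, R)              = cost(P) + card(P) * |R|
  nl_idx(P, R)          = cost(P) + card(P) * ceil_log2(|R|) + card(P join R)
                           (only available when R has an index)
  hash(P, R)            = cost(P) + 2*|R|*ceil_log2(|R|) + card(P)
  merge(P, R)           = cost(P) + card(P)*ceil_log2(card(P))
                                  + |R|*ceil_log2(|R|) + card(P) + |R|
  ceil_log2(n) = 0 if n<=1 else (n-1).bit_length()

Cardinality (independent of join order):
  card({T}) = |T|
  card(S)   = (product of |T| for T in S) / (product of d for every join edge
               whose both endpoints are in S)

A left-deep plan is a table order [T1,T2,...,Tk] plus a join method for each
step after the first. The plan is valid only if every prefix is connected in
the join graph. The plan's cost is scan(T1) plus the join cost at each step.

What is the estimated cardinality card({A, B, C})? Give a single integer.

Tables in S: A(100), B(400), C(40)
Edges inside S: C-B(d=400), C-A(d=4)
numerator = 100 * 400 * 40 = 1600000
denominator = 400 * 4 = 1600
card(S) = 1600000 / 1600 = 1000

1000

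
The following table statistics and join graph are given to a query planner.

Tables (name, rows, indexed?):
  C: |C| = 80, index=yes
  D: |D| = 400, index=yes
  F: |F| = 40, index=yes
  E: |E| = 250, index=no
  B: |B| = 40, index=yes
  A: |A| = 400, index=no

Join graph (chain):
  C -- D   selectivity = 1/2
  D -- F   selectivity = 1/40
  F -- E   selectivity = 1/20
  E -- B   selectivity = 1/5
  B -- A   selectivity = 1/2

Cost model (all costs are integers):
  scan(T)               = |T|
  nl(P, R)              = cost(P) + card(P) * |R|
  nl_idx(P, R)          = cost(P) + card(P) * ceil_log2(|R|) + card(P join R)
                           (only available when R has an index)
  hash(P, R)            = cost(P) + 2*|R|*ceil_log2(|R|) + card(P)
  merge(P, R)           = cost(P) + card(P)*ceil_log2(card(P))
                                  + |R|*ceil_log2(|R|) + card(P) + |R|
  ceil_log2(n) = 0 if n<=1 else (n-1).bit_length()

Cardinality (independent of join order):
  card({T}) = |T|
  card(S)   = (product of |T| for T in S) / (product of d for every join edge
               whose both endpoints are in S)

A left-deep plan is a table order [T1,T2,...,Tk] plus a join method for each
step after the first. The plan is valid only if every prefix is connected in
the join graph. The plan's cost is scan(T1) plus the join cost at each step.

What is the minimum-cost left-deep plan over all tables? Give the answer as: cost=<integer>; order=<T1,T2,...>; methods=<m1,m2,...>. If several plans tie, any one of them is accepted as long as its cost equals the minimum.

Selinger DP (subsets sized 1..n):
  {C}: scan cost=80, card=80
  {D}: scan cost=400, card=400
  {F}: scan cost=40, card=40
  {E}: scan cost=250, card=250
  {B}: scan cost=40, card=40
  {A}: scan cost=400, card=400
  {CD}: card=16000; try (C,hash)→1920, (D,merge)→4720, (C,merge)→5040, (D,hash)→7360, (D,nl_idx)→16800, (C,nl_idx)→19200 …(+2); best=1920 via (C,hash)
  {DF}: card=400; try (D,nl_idx)→800, (F,hash)→1280, (F,nl_idx)→3200, (D,merge)→4320, (F,merge)→4680, (D,hash)→7280 …(+2); best=800 via (D,nl_idx)
  {EF}: card=500; try (F,hash)→980, (F,nl_idx)→2250, (E,merge)→2570, (F,merge)→2780, (E,hash)→4080, (E,nl)→10040 …(+1); best=980 via (F,hash)
  {BE}: card=2000; try (B,hash)→980, (E,merge)→2570, (B,merge)→2780, (B,nl_idx)→3750, (E,hash)→4080, (E,nl)→10040 …(+1); best=980 via (B,hash)
  {AB}: card=8000; try (B,hash)→1280, (A,merge)→4320, (B,merge)→4680, (A,hash)→7280, (B,nl_idx)→10800, (A,nl)→16040 …(+1); best=1280 via (B,hash)
  {CDF}: card=16000; try (C,hash)→2320, (C,merge)→5440, (F,hash)→18400, (C,nl_idx)→19600, (C,nl)→32800, (F,nl_idx)→113920 …(+2); best=2320 via (C,hash)
  {DEF}: card=5000; try (E,hash)→5200, (E,merge)→7050, (D,hash)→8680, (D,merge)→9980, (D,nl_idx)→10480, (E,nl)→100800 …(+1); best=5200 via (E,hash)
  {BEF}: card=4000; try (B,hash)→1960, (F,hash)→3460, (B,merge)→6260, (B,nl_idx)→7980, (F,nl_idx)→16980, (B,nl)→20980 …(+2); best=1960 via (B,hash)
  {ABE}: card=400000; try (A,hash)→10180, (E,hash)→13280, (A,merge)→28980, (E,merge)→115530, (A,nl)→800980, (E,nl)→2001280; best=10180 via (A,hash)
  {CDEF}: card=200000; try (C,hash)→11320, (E,hash)→22320, (C,merge)→75840, (C,nl_idx)→240200, (E,merge)→244570, (C,nl)→405200 …(+1); best=11320 via (C,hash)
  {BDEF}: card=40000; try (B,hash)→10680, (D,hash)→13160, (D,merge)→57960, (B,nl_idx)→75200, (B,merge)→75480, (D,nl_idx)→77960 …(+2); best=10680 via (B,hash)
  {ABEF}: card=800000; try (A,hash)→13160, (A,merge)→57960, (F,hash)→410660, (A,nl)→1601960, (F,nl_idx)→3210180, (F,merge)→8010460 …(+1); best=13160 via (A,hash)
  {BCDEF}: card=1600000; try (C,hash)→51800, (B,hash)→211800, (C,merge)→691320, (C,nl_idx)→1890680, (B,nl_idx)→2811320, (C,nl)→3210680 …(+2); best=51800 via (C,hash)
  {ABDEF}: card=8000000; try (A,hash)→57880, (A,merge)→694680, (D,hash)→820360, (D,nl_idx)→15213160, (A,nl)→16010680, (D,merge)→16817160 …(+1); best=57880 via (A,hash)
  {ABCDEF}: card=320000000; try (A,hash)→1659000, (C,hash)→8059000, (A,merge)→35255800, (C,merge)→192058520, (C,nl_idx)→376057880, (A,nl)→640051800 …(+1); best=1659000 via (A,hash)

cost=1659000; order=F,D,E,B,C,A; methods=nl_idx,hash,hash,hash,hash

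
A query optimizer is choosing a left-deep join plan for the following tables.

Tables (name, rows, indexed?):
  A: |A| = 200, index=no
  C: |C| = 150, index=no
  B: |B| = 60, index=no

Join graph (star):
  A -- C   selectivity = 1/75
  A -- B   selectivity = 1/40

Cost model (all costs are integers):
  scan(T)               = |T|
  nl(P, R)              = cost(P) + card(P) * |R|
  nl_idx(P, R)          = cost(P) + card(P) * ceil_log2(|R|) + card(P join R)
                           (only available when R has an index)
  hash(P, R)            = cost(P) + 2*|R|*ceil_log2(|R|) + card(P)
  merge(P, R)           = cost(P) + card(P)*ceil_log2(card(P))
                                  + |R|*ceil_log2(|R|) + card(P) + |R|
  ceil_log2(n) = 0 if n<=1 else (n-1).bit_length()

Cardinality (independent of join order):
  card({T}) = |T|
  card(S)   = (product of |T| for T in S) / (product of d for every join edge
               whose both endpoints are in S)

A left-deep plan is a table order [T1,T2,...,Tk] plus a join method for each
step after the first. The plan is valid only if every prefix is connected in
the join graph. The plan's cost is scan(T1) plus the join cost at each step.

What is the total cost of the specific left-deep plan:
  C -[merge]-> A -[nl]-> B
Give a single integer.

step 1: scan C: cost=150, card=150
step 2: join A via merge
    card(P join A) = 150*200/(75) = 400
    cost = 150 + 150*8 + 200*8 + 150 + 200 = 3300
step 3: join B via nl
    card(P join B) = 400*60/(40) = 600
    cost = 3300 + 400*60 = 27300

27300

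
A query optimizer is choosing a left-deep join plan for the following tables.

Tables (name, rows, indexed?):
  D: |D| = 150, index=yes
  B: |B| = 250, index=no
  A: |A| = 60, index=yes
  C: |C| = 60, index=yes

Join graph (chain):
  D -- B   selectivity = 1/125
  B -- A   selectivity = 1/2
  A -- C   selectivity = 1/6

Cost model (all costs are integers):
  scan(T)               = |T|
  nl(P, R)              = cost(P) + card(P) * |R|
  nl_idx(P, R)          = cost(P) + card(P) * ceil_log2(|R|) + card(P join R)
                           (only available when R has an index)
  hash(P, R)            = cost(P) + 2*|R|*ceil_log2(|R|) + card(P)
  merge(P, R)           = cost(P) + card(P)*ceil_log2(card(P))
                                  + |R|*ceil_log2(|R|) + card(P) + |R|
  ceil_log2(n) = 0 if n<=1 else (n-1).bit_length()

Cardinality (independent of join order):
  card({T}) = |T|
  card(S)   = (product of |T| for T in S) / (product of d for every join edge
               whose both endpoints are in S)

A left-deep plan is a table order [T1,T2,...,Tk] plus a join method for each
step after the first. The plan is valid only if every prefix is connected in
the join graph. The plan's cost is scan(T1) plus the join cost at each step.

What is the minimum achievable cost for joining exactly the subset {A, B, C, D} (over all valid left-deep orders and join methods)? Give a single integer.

Selinger DP over subsets of {A,B,C,D}:
  {D}: scan cost=150, card=150
  {B}: scan cost=250, card=250
  {A}: scan cost=60, card=60
  {C}: scan cost=60, card=60
  {BD}: card=300; try (D,nl_idx)→2550, (D,hash)→2900, (B,merge)→3750, (D,merge)→3850, (B,hash)→4300, (B,nl)→37650 …(+1); best=2550 via (D,nl_idx)
  {AB}: card=7500; try (A,hash)→1220, (B,merge)→2730, (A,merge)→2920, (B,hash)→4120, (A,nl_idx)→9250, (B,nl)→15060 …(+1); best=1220 via (A,hash)
  {AC}: card=600; try (C,hash)→840, (A,hash)→840, (C,merge)→900, (A,merge)→900, (C,nl_idx)→1020, (A,nl_idx)→1020 …(+2); best=840 via (C,hash)
  {ABD}: card=9000; try (A,hash)→3570, (A,merge)→5970, (D,hash)→11120, (A,nl_idx)→13350, (A,nl)→20550, (D,nl_idx)→70220 …(+2); best=3570 via (A,hash)
  {ABC}: card=75000; try (B,hash)→5440, (C,hash)→9440, (B,merge)→9690, (C,merge)→106640, (C,nl_idx)→121220, (B,nl)→150840 …(+1); best=5440 via (B,hash)
  {ABCD}: card=90000; try (C,hash)→13290, (D,hash)→82840, (C,merge)→138990, (C,nl_idx)→147570, (C,nl)→543570, (D,nl_idx)→695440 …(+2); best=13290 via (C,hash)

13290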